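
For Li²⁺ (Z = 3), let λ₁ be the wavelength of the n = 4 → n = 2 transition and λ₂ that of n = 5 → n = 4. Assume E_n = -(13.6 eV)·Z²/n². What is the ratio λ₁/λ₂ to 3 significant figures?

λ ∝ 1/ΔE ∝ 1/(1/n_f² − 1/n_i²), and the Z² and hc factors cancel in the ratio.
λ₁/λ₂ = (1/4² − 1/5²)/(1/2² − 1/4²) = 0.02250/0.1875 = 0.120.

0.120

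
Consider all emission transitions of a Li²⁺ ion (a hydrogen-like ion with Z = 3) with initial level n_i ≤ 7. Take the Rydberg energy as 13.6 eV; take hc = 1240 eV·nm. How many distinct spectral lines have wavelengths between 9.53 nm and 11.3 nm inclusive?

4

Enumerate all n_i → n_f pairs with 1 ≤ n_f < n_i ≤ 7 and compute λ = 1240 / [13.6·9·(1/n_f² − 1/n_i²)].
Lines falling in [9.53, 11.3] nm: 7→1 (10.34 nm), 6→1 (10.42 nm), 5→1 (10.55 nm), 4→1 (10.81 nm).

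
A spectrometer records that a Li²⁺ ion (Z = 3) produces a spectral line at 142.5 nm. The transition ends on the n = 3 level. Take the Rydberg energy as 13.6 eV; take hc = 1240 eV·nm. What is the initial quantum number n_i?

The photon energy is ΔE = hc/λ = 1240 / 142.5 = 8.702 eV.
With Z = 3, ΔE = 122.4 × (1/n_f² − 1/n_i²), so 1/n_f² − 1/n_i² = 0.07109.
With n_f = 3: 1/n_i² = 1/9 − 0.07109 = 0.04002, so n_i ≈ 5.00.

n_i = 5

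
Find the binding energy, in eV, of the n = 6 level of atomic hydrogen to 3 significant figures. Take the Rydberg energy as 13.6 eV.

0.378 eV

E_6 = −13.60/36 = −0.378 eV, so ionization (to E = 0) requires 0.378 eV.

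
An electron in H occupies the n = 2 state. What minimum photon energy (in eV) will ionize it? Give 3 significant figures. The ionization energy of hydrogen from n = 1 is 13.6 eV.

3.40 eV

E_2 = −13.60/4 = −3.40 eV, so ionization (to E = 0) requires 3.40 eV.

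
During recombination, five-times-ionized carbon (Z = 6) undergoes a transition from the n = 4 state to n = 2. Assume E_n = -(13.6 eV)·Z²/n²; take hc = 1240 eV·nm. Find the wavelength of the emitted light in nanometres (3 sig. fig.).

For Z = 6 the level energies scale as Z², so the effective Rydberg energy is 13.6 × 36 = 489.6 eV.
ΔE = 489.6 × (1/2² − 1/4²) = 489.6 × 0.1875 = 91.80 eV.
λ = hc/ΔE = 1240 / 91.80 = 13.5 nm.

13.5 nm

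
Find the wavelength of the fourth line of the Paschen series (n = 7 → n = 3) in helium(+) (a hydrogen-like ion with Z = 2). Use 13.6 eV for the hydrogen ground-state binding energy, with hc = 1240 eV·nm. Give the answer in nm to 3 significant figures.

251 nm

The Paschen series terminates on n_f = 3; the fourth line has n_i = 3+4 = 7.
ΔE = 54.40 × (1/3² − 1/7²) = 4.934 eV.
λ = 1240 / 4.934 = 251 nm.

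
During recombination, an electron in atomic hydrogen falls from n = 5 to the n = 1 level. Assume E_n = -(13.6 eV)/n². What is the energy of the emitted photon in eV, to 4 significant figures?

13.06 eV

E_5 = −13.60/25 = −0.5440 eV and E_1 = −13.60/1 = −13.60 eV.
The photon energy is |E_5 − E_1| = 13.06 eV.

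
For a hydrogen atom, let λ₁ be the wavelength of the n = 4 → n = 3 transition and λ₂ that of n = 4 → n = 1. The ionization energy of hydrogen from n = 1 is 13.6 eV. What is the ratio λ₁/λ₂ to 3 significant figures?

19.3

λ ∝ 1/ΔE ∝ 1/(1/n_f² − 1/n_i²), and the Z² and hc factors cancel in the ratio.
λ₁/λ₂ = (1/1² − 1/4²)/(1/3² − 1/4²) = 0.9375/0.04861 = 19.3.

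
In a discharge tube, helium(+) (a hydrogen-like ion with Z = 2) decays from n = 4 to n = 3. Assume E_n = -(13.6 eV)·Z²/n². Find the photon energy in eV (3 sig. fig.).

The Bohr energies scale as Z², so for Z = 2: E_n = −54.40/n² eV.
E_4 = −54.40/16 = −3.400 eV and E_3 = −54.40/9 = −6.044 eV.
The photon energy is |E_4 − E_3| = 2.64 eV.

2.64 eV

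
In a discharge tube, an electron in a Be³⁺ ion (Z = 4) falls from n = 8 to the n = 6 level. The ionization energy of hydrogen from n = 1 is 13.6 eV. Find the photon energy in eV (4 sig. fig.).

2.644 eV

The Bohr energies scale as Z², so for Z = 4: E_n = −217.6/n² eV.
E_8 = −217.6/64 = −3.400 eV and E_6 = −217.6/36 = −6.044 eV.
The photon energy is |E_8 − E_6| = 2.644 eV.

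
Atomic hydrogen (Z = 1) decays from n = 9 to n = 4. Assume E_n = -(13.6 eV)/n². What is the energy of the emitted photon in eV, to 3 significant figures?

E_9 = −13.60/81 = −0.1679 eV and E_4 = −13.60/16 = −0.8500 eV.
The photon energy is |E_9 − E_4| = 0.682 eV.

0.682 eV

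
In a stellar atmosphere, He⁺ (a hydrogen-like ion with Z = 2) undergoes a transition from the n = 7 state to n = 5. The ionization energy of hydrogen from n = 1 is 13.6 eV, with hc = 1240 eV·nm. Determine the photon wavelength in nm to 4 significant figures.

For Z = 2 the level energies scale as Z², so the effective Rydberg energy is 13.6 × 4 = 54.40 eV.
ΔE = 54.40 × (1/5² − 1/7²) = 54.40 × 0.01959 = 1.066 eV.
λ = hc/ΔE = 1240 / 1.066 = 1163 nm.

1163 nm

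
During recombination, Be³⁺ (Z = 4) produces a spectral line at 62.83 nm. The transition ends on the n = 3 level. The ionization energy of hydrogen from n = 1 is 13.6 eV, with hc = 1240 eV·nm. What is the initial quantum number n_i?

The photon energy is ΔE = hc/λ = 1240 / 62.83 = 19.74 eV.
With Z = 4, ΔE = 217.6 × (1/n_f² − 1/n_i²), so 1/n_f² − 1/n_i² = 0.09070.
With n_f = 3: 1/n_i² = 1/9 − 0.09070 = 0.02041, so n_i ≈ 7.00.

n_i = 7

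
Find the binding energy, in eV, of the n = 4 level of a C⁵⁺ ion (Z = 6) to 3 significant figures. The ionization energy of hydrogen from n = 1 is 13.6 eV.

E_n = −13.6 Z²/n² = −489.6/n² eV for Z = 6.
E_4 = −489.6/16 = −30.6 eV, so ionization (to E = 0) requires 30.6 eV.

30.6 eV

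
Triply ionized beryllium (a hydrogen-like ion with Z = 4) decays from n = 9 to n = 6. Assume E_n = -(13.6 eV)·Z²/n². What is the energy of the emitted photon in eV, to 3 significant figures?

3.36 eV

The Bohr energies scale as Z², so for Z = 4: E_n = −217.6/n² eV.
E_9 = −217.6/81 = −2.686 eV and E_6 = −217.6/36 = −6.044 eV.
The photon energy is |E_9 − E_6| = 3.36 eV.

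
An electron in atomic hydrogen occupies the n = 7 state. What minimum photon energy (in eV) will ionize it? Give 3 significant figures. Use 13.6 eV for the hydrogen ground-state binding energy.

E_7 = −13.60/49 = −0.278 eV, so ionization (to E = 0) requires 0.278 eV.

0.278 eV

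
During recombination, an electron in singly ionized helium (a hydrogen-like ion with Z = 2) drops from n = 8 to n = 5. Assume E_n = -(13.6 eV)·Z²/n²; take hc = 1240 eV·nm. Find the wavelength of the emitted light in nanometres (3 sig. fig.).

935 nm

For Z = 2 the level energies scale as Z², so the effective Rydberg energy is 13.6 × 4 = 54.40 eV.
ΔE = 54.40 × (1/5² − 1/8²) = 54.40 × 0.02438 = 1.326 eV.
λ = hc/ΔE = 1240 / 1.326 = 935 nm.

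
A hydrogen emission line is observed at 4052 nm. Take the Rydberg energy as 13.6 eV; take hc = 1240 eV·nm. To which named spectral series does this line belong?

ΔE = 1240/4052 = 0.3060 eV.
This matches 13.6 × (1/4² − 1/5²), so n_f = 4: the Brackett series.

Brackett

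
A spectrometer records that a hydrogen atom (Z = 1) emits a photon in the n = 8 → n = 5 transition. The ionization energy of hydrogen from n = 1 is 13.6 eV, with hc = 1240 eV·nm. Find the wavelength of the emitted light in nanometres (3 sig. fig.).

3740 nm

ΔE = 13.60 × (1/5² − 1/8²) = 13.60 × 0.02438 = 0.3315 eV.
λ = hc/ΔE = 1240 / 0.3315 = 3740 nm.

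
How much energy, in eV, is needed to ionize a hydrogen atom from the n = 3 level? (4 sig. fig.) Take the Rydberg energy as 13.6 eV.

E_3 = −13.60/9 = −1.511 eV, so ionization (to E = 0) requires 1.511 eV.

1.511 eV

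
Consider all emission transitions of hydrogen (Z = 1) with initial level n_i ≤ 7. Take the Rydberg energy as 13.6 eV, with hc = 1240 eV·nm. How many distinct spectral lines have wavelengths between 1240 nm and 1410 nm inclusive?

Enumerate all n_i → n_f pairs with 1 ≤ n_f < n_i ≤ 7 and compute λ = 1240 / [13.6·1·(1/n_f² − 1/n_i²)].
Lines falling in [1240, 1410] nm: 5→3 (1282 nm).

1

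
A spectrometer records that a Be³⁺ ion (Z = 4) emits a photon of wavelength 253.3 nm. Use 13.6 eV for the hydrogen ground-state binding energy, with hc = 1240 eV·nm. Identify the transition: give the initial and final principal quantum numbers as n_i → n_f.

n_i = 5, n_f = 4

The photon energy is ΔE = hc/λ = 1240 / 253.3 = 4.895 eV.
With Z = 4, ΔE = 217.6 × (1/n_f² − 1/n_i²), so 1/n_f² − 1/n_i² = 0.02250.
Trying n_f = 4 gives 1/n_i² = 0.04000, i.e. n_i ≈ 5; this pair matches.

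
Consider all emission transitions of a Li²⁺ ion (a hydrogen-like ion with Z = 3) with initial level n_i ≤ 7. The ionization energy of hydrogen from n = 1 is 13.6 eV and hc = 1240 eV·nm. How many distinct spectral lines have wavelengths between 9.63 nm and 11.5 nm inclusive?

5

Enumerate all n_i → n_f pairs with 1 ≤ n_f < n_i ≤ 7 and compute λ = 1240 / [13.6·9·(1/n_f² − 1/n_i²)].
Lines falling in [9.63, 11.5] nm: 7→1 (10.34 nm), 6→1 (10.42 nm), 5→1 (10.55 nm), 4→1 (10.81 nm), 3→1 (11.40 nm).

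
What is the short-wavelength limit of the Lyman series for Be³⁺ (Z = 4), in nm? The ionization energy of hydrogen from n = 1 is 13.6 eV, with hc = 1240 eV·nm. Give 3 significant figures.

The Lyman series has lower level n_f = 1; the series limit corresponds to n_i → ∞.
ΔE_max = 13.6 × 16 / 1² = 217.6 eV.
λ_min = 1240 / 217.6 = 5.70 nm.

5.70 nm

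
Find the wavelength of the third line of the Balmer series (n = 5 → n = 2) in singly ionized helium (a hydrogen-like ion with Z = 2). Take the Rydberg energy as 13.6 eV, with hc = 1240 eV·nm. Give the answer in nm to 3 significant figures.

109 nm

The Balmer series terminates on n_f = 2; the third line has n_i = 2+3 = 5.
ΔE = 54.40 × (1/2² − 1/5²) = 11.42 eV.
λ = 1240 / 11.42 = 109 nm.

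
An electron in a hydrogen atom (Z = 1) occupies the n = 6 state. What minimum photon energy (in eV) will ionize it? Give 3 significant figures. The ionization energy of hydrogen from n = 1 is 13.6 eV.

0.378 eV

E_6 = −13.60/36 = −0.378 eV, so ionization (to E = 0) requires 0.378 eV.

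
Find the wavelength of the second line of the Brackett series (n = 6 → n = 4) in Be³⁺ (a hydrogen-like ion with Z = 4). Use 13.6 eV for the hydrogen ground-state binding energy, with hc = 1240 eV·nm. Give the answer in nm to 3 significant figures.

The Brackett series terminates on n_f = 4; the second line has n_i = 4+2 = 6.
ΔE = 217.6 × (1/4² − 1/6²) = 7.556 eV.
λ = 1240 / 7.556 = 164 nm.

164 nm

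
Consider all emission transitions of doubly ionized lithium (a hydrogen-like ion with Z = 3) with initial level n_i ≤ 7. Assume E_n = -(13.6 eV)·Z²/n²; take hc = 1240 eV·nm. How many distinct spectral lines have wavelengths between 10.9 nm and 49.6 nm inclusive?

5

Enumerate all n_i → n_f pairs with 1 ≤ n_f < n_i ≤ 7 and compute λ = 1240 / [13.6·9·(1/n_f² − 1/n_i²)].
Lines falling in [10.9, 49.6] nm: 3→1 (11.40 nm), 2→1 (13.51 nm), 7→2 (44.12 nm), 6→2 (45.59 nm), 5→2 (48.24 nm).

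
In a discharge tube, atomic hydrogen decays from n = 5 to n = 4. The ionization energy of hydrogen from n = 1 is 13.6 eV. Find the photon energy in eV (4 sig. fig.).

0.3060 eV

E_5 = −13.60/25 = −0.5440 eV and E_4 = −13.60/16 = −0.8500 eV.
The photon energy is |E_5 − E_4| = 0.3060 eV.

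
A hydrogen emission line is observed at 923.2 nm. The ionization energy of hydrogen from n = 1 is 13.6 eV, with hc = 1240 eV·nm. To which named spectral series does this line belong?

ΔE = 1240/923.2 = 1.343 eV.
This matches 13.6 × (1/3² − 1/9²), so n_f = 3: the Paschen series.

Paschen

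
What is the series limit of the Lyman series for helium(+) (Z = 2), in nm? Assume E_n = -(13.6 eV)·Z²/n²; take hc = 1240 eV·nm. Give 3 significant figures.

22.8 nm

The Lyman series has lower level n_f = 1; the series limit corresponds to n_i → ∞.
ΔE_max = 13.6 × 4 / 1² = 54.40 eV.
λ_min = 1240 / 54.40 = 22.8 nm.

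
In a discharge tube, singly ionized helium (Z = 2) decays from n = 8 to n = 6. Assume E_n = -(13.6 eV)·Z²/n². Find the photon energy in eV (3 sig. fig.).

0.661 eV

The Bohr energies scale as Z², so for Z = 2: E_n = −54.40/n² eV.
E_8 = −54.40/64 = −0.8500 eV and E_6 = −54.40/36 = −1.511 eV.
The photon energy is |E_8 − E_6| = 0.661 eV.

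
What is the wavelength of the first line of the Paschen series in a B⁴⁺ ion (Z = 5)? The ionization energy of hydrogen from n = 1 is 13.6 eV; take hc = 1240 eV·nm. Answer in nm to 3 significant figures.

75.0 nm

The Paschen series terminates on n_f = 3; the first line has n_i = 3+1 = 4.
ΔE = 340.0 × (1/3² − 1/4²) = 16.53 eV.
λ = 1240 / 16.53 = 75.0 nm.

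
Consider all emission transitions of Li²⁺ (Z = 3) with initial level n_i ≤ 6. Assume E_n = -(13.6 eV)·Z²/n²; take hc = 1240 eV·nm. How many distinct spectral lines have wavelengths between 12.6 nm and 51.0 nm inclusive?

3

Enumerate all n_i → n_f pairs with 1 ≤ n_f < n_i ≤ 6 and compute λ = 1240 / [13.6·9·(1/n_f² − 1/n_i²)].
Lines falling in [12.6, 51.0] nm: 2→1 (13.51 nm), 6→2 (45.59 nm), 5→2 (48.24 nm).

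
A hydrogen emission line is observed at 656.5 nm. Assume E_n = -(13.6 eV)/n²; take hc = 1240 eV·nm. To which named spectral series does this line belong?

Balmer

ΔE = 1240/656.5 = 1.889 eV.
This matches 13.6 × (1/2² − 1/3²), so n_f = 2: the Balmer series.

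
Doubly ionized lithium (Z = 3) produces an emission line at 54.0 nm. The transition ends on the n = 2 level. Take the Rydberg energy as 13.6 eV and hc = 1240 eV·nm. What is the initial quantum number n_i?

The photon energy is ΔE = hc/λ = 1240 / 54.0 = 22.96 eV.
With Z = 3, ΔE = 122.4 × (1/n_f² − 1/n_i²), so 1/n_f² − 1/n_i² = 0.1876.
With n_f = 2: 1/n_i² = 1/4 − 0.1876 = 0.06239, so n_i ≈ 4.00.

n_i = 4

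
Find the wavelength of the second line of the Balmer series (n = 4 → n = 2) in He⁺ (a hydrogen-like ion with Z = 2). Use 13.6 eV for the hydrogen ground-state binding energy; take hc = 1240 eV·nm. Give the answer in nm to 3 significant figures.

122 nm

The Balmer series terminates on n_f = 2; the second line has n_i = 2+2 = 4.
ΔE = 54.40 × (1/2² − 1/4²) = 10.20 eV.
λ = 1240 / 10.20 = 122 nm.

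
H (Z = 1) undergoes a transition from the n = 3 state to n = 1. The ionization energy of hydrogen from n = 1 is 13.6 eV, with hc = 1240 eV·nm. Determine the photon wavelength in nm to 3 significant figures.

ΔE = 13.60 × (1/1² − 1/3²) = 13.60 × 0.8889 = 12.09 eV.
λ = hc/ΔE = 1240 / 12.09 = 103 nm.

103 nm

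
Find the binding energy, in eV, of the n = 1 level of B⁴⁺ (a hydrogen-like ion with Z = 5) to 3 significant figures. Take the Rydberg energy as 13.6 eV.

E_n = −13.6 Z²/n² = −340.0/n² eV for Z = 5.
E_1 = −340.0/1 = −340 eV, so ionization (to E = 0) requires 340 eV.

340 eV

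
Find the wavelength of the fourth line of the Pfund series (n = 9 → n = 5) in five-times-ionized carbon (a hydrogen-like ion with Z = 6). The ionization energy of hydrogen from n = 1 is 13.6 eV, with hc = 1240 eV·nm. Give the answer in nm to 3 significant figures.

91.6 nm

The Pfund series terminates on n_f = 5; the fourth line has n_i = 5+4 = 9.
ΔE = 489.6 × (1/5² − 1/9²) = 13.54 eV.
λ = 1240 / 13.54 = 91.6 nm.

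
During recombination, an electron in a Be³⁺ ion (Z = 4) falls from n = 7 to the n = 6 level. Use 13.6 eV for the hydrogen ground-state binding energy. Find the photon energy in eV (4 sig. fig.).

1.604 eV

The Bohr energies scale as Z², so for Z = 4: E_n = −217.6/n² eV.
E_7 = −217.6/49 = −4.441 eV and E_6 = −217.6/36 = −6.044 eV.
The photon energy is |E_7 − E_6| = 1.604 eV.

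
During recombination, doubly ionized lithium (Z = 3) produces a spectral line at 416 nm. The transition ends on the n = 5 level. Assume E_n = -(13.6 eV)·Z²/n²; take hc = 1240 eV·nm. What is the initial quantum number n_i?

n_i = 8

The photon energy is ΔE = hc/λ = 1240 / 416 = 2.981 eV.
With Z = 3, ΔE = 122.4 × (1/n_f² − 1/n_i²), so 1/n_f² − 1/n_i² = 0.02435.
With n_f = 5: 1/n_i² = 1/25 − 0.02435 = 0.01565, so n_i ≈ 7.99.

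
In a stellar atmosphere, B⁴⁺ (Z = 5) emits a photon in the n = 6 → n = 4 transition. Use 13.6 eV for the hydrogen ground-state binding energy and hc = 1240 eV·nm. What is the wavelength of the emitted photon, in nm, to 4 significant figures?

105.0 nm

For Z = 5 the level energies scale as Z², so the effective Rydberg energy is 13.6 × 25 = 340.0 eV.
ΔE = 340.0 × (1/4² − 1/6²) = 340.0 × 0.03472 = 11.81 eV.
λ = hc/ΔE = 1240 / 11.81 = 105.0 nm.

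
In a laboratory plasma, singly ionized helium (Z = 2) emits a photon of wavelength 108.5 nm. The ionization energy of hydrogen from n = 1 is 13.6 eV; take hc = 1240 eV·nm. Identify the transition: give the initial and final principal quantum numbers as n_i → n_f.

n_i = 5, n_f = 2

The photon energy is ΔE = hc/λ = 1240 / 108.5 = 11.43 eV.
With Z = 2, ΔE = 54.40 × (1/n_f² − 1/n_i²), so 1/n_f² − 1/n_i² = 0.2101.
Trying n_f = 2 gives 1/n_i² = 0.03992, i.e. n_i ≈ 5; this pair matches.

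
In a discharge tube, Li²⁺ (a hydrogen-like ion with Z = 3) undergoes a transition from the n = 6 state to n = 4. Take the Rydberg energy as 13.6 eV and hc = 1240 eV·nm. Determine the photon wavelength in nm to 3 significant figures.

For Z = 3 the level energies scale as Z², so the effective Rydberg energy is 13.6 × 9 = 122.4 eV.
ΔE = 122.4 × (1/4² − 1/6²) = 122.4 × 0.03472 = 4.250 eV.
λ = hc/ΔE = 1240 / 4.250 = 292 nm.

292 nm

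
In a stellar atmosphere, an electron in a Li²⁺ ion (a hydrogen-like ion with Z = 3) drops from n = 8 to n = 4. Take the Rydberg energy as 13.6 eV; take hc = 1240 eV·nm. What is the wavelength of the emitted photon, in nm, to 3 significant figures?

For Z = 3 the level energies scale as Z², so the effective Rydberg energy is 13.6 × 9 = 122.4 eV.
ΔE = 122.4 × (1/4² − 1/8²) = 122.4 × 0.04688 = 5.738 eV.
λ = hc/ΔE = 1240 / 5.738 = 216 nm.

216 nm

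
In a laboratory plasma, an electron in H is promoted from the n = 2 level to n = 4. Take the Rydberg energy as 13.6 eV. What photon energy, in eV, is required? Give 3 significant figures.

E_4 = −13.60/16 = −0.8500 eV and E_2 = −13.60/4 = −3.400 eV.
The photon energy is |E_4 − E_2| = 2.55 eV.

2.55 eV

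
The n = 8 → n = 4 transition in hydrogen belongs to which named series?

Brackett

The series is set by the lower level: n_f = 4 is the Brackett series.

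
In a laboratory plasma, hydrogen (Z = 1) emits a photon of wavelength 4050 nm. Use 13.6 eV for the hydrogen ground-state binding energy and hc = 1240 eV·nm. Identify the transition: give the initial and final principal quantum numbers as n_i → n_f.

n_i = 5, n_f = 4

The photon energy is ΔE = hc/λ = 1240 / 4050 = 0.3062 eV.
With Z = 1, ΔE = 13.60 × (1/n_f² − 1/n_i²), so 1/n_f² − 1/n_i² = 0.02251.
Trying n_f = 4 gives 1/n_i² = 0.03999, i.e. n_i ≈ 5; this pair matches.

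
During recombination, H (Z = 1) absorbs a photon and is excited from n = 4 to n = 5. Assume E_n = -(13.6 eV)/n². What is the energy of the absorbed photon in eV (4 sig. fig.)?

0.3060 eV

E_5 = −13.60/25 = −0.5440 eV and E_4 = −13.60/16 = −0.8500 eV.
The photon energy is |E_5 − E_4| = 0.3060 eV.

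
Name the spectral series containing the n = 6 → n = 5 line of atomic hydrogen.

Pfund

The series is set by the lower level: n_f = 5 is the Pfund series.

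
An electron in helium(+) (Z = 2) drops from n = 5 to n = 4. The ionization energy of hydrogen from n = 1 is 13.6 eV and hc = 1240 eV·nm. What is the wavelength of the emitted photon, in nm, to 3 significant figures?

1010 nm

For Z = 2 the level energies scale as Z², so the effective Rydberg energy is 13.6 × 4 = 54.40 eV.
ΔE = 54.40 × (1/4² − 1/5²) = 54.40 × 0.02250 = 1.224 eV.
λ = hc/ΔE = 1240 / 1.224 = 1010 nm.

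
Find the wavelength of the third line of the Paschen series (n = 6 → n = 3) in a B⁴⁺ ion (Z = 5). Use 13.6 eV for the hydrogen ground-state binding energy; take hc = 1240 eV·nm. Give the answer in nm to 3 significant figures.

The Paschen series terminates on n_f = 3; the third line has n_i = 3+3 = 6.
ΔE = 340.0 × (1/3² − 1/6²) = 28.33 eV.
λ = 1240 / 28.33 = 43.8 nm.

43.8 nm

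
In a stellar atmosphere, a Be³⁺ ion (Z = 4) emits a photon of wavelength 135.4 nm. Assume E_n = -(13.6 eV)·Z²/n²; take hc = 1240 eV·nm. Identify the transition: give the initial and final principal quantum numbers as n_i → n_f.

n_i = 7, n_f = 4

The photon energy is ΔE = hc/λ = 1240 / 135.4 = 9.158 eV.
With Z = 4, ΔE = 217.6 × (1/n_f² − 1/n_i²), so 1/n_f² − 1/n_i² = 0.04209.
Trying n_f = 4 gives 1/n_i² = 0.02041, i.e. n_i ≈ 7; this pair matches.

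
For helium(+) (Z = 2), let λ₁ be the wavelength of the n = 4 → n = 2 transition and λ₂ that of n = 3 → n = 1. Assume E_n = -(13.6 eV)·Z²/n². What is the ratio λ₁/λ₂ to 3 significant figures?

4.74

λ ∝ 1/ΔE ∝ 1/(1/n_f² − 1/n_i²), and the Z² and hc factors cancel in the ratio.
λ₁/λ₂ = (1/1² − 1/3²)/(1/2² − 1/4²) = 0.8889/0.1875 = 4.74.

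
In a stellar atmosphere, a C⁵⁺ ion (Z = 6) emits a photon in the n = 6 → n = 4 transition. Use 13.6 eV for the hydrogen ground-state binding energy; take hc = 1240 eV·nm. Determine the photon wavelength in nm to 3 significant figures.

72.9 nm

For Z = 6 the level energies scale as Z², so the effective Rydberg energy is 13.6 × 36 = 489.6 eV.
ΔE = 489.6 × (1/4² − 1/6²) = 489.6 × 0.03472 = 17.00 eV.
λ = hc/ΔE = 1240 / 17.00 = 72.9 nm.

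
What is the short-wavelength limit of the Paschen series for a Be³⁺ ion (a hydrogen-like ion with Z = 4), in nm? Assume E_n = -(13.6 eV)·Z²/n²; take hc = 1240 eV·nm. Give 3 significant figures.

51.3 nm

The Paschen series has lower level n_f = 3; the series limit corresponds to n_i → ∞.
ΔE_max = 13.6 × 16 / 3² = 24.18 eV.
λ_min = 1240 / 24.18 = 51.3 nm.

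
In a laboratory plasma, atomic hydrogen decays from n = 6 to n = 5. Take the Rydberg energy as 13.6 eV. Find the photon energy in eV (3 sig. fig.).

0.166 eV

E_6 = −13.60/36 = −0.3778 eV and E_5 = −13.60/25 = −0.5440 eV.
The photon energy is |E_6 − E_5| = 0.166 eV.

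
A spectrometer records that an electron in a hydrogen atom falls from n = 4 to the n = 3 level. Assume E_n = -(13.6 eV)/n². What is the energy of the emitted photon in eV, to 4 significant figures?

E_4 = −13.60/16 = −0.8500 eV and E_3 = −13.60/9 = −1.511 eV.
The photon energy is |E_4 − E_3| = 0.6611 eV.

0.6611 eV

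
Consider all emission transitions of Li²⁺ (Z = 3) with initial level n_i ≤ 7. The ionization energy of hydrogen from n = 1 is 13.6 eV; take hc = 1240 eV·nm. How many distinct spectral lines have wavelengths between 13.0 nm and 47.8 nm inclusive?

3

Enumerate all n_i → n_f pairs with 1 ≤ n_f < n_i ≤ 7 and compute λ = 1240 / [13.6·9·(1/n_f² − 1/n_i²)].
Lines falling in [13.0, 47.8] nm: 2→1 (13.51 nm), 7→2 (44.12 nm), 6→2 (45.59 nm).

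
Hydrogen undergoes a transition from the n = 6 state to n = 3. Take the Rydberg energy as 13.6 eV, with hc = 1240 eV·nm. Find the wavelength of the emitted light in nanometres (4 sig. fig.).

ΔE = 13.60 × (1/3² − 1/6²) = 13.60 × 0.08333 = 1.133 eV.
λ = hc/ΔE = 1240 / 1.133 = 1094 nm.

1094 nm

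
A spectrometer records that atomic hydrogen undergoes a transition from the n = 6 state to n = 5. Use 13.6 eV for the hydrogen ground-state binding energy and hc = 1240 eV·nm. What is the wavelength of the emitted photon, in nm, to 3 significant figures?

7460 nm

ΔE = 13.60 × (1/5² − 1/6²) = 13.60 × 0.01222 = 0.1662 eV.
λ = hc/ΔE = 1240 / 0.1662 = 7460 nm.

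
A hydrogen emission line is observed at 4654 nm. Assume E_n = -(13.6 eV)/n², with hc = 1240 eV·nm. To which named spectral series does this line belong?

Pfund

ΔE = 1240/4654 = 0.2664 eV.
This matches 13.6 × (1/5² − 1/7²), so n_f = 5: the Pfund series.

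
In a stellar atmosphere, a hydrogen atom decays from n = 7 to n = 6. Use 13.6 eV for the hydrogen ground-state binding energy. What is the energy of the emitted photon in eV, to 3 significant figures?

0.100 eV

E_7 = −13.60/49 = −0.2776 eV and E_6 = −13.60/36 = −0.3778 eV.
The photon energy is |E_7 − E_6| = 0.100 eV.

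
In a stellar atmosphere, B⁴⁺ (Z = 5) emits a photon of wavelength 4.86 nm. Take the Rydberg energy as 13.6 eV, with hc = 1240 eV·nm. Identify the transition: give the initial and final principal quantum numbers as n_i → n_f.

n_i = 2, n_f = 1

The photon energy is ΔE = hc/λ = 1240 / 4.86 = 255.1 eV.
With Z = 5, ΔE = 340.0 × (1/n_f² − 1/n_i²), so 1/n_f² − 1/n_i² = 0.7504.
Trying n_f = 1 gives 1/n_i² = 0.2496, i.e. n_i ≈ 2; this pair matches.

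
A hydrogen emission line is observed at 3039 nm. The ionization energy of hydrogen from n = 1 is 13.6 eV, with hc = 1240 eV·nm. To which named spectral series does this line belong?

Pfund

ΔE = 1240/3039 = 0.4080 eV.
This matches 13.6 × (1/5² − 1/10²), so n_f = 5: the Pfund series.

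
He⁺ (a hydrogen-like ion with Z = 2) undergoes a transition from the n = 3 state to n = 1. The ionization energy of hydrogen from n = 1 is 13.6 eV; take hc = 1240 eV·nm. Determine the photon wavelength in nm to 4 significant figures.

For Z = 2 the level energies scale as Z², so the effective Rydberg energy is 13.6 × 4 = 54.40 eV.
ΔE = 54.40 × (1/1² − 1/3²) = 54.40 × 0.8889 = 48.36 eV.
λ = hc/ΔE = 1240 / 48.36 = 25.64 nm.

25.64 nm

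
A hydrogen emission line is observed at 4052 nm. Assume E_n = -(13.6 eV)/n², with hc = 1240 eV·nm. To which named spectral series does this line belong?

Brackett

ΔE = 1240/4052 = 0.3060 eV.
This matches 13.6 × (1/4² − 1/5²), so n_f = 4: the Brackett series.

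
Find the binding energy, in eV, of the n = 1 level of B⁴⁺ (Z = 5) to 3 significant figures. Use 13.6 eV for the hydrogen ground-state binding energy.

E_n = −13.6 Z²/n² = −340.0/n² eV for Z = 5.
E_1 = −340.0/1 = −340 eV, so ionization (to E = 0) requires 340 eV.

340 eV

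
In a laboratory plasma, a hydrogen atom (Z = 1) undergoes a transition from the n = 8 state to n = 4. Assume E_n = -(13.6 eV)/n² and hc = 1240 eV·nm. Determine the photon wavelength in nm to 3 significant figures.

ΔE = 13.60 × (1/4² − 1/8²) = 13.60 × 0.04688 = 0.6375 eV.
λ = hc/ΔE = 1240 / 0.6375 = 1950 nm.

1950 nm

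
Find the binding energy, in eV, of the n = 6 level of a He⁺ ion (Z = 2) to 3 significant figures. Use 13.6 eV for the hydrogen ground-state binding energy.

1.51 eV

E_n = −13.6 Z²/n² = −54.40/n² eV for Z = 2.
E_6 = −54.40/36 = −1.51 eV, so ionization (to E = 0) requires 1.51 eV.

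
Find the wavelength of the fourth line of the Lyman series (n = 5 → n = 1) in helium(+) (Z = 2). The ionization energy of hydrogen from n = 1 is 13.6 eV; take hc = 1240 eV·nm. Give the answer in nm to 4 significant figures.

23.74 nm

The Lyman series terminates on n_f = 1; the fourth line has n_i = 1+4 = 5.
ΔE = 54.40 × (1/1² − 1/5²) = 52.22 eV.
λ = 1240 / 52.22 = 23.74 nm.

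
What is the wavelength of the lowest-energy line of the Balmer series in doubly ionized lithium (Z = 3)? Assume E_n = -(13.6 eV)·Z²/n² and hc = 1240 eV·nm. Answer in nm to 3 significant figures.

72.9 nm

The Balmer series terminates on n_f = 2; the first line has n_i = 2+1 = 3.
ΔE = 122.4 × (1/2² − 1/3²) = 17.00 eV.
λ = 1240 / 17.00 = 72.9 nm.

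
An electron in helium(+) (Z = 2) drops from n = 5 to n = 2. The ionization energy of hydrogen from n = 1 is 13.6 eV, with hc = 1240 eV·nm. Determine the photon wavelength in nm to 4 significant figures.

For Z = 2 the level energies scale as Z², so the effective Rydberg energy is 13.6 × 4 = 54.40 eV.
ΔE = 54.40 × (1/2² − 1/5²) = 54.40 × 0.2100 = 11.42 eV.
λ = hc/ΔE = 1240 / 11.42 = 108.5 nm.

108.5 nm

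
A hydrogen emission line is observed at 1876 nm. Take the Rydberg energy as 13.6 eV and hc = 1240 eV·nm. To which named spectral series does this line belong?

Paschen

ΔE = 1240/1876 = 0.6610 eV.
This matches 13.6 × (1/3² − 1/4²), so n_f = 3: the Paschen series.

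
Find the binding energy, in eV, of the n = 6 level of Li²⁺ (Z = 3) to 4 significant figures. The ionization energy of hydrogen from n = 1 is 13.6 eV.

E_n = −13.6 Z²/n² = −122.4/n² eV for Z = 3.
E_6 = −122.4/36 = −3.400 eV, so ionization (to E = 0) requires 3.400 eV.

3.400 eV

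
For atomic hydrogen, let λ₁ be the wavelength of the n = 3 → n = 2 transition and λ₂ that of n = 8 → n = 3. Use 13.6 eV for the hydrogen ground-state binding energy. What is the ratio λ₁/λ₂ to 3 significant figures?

λ ∝ 1/ΔE ∝ 1/(1/n_f² − 1/n_i²), and the Z² and hc factors cancel in the ratio.
λ₁/λ₂ = (1/3² − 1/8²)/(1/2² − 1/3²) = 0.09549/0.1389 = 0.688.

0.688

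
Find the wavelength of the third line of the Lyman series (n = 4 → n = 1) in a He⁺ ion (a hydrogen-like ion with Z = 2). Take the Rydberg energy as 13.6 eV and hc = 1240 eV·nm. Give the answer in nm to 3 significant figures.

The Lyman series terminates on n_f = 1; the third line has n_i = 1+3 = 4.
ΔE = 54.40 × (1/1² − 1/4²) = 51.00 eV.
λ = 1240 / 51.00 = 24.3 nm.

24.3 nm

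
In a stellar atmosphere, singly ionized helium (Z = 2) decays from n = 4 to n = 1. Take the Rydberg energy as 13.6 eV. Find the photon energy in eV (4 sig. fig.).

51.00 eV

The Bohr energies scale as Z², so for Z = 2: E_n = −54.40/n² eV.
E_4 = −54.40/16 = −3.400 eV and E_1 = −54.40/1 = −54.40 eV.
The photon energy is |E_4 − E_1| = 51.00 eV.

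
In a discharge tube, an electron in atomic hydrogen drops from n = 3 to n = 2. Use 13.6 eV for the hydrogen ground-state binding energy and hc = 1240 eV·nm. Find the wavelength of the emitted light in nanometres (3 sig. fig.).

656 nm

ΔE = 13.60 × (1/2² − 1/3²) = 13.60 × 0.1389 = 1.889 eV.
λ = hc/ΔE = 1240 / 1.889 = 656 nm.
This line belongs to the Balmer series.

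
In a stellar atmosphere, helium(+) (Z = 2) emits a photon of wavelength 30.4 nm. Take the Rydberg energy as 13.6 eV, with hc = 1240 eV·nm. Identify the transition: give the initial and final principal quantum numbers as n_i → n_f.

n_i = 2, n_f = 1

The photon energy is ΔE = hc/λ = 1240 / 30.4 = 40.79 eV.
With Z = 2, ΔE = 54.40 × (1/n_f² − 1/n_i²), so 1/n_f² − 1/n_i² = 0.7498.
Trying n_f = 1 gives 1/n_i² = 0.2502, i.e. n_i ≈ 2; this pair matches.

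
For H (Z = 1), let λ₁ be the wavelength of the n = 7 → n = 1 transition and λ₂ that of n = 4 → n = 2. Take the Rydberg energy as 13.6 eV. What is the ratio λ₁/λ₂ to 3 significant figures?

0.191

λ ∝ 1/ΔE ∝ 1/(1/n_f² − 1/n_i²), and the Z² and hc factors cancel in the ratio.
λ₁/λ₂ = (1/2² − 1/4²)/(1/1² − 1/7²) = 0.1875/0.9796 = 0.191.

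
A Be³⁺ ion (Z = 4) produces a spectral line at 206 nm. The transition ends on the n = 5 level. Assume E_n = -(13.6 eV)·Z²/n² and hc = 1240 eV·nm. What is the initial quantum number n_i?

n_i = 9

The photon energy is ΔE = hc/λ = 1240 / 206 = 6.019 eV.
With Z = 4, ΔE = 217.6 × (1/n_f² − 1/n_i²), so 1/n_f² − 1/n_i² = 0.02766.
With n_f = 5: 1/n_i² = 1/25 − 0.02766 = 0.01234, so n_i ≈ 9.00.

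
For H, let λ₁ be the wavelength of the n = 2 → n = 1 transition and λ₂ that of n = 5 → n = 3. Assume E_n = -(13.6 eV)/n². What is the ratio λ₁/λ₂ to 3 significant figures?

λ ∝ 1/ΔE ∝ 1/(1/n_f² − 1/n_i²), and the Z² and hc factors cancel in the ratio.
λ₁/λ₂ = (1/3² − 1/5²)/(1/1² − 1/2²) = 0.07111/0.7500 = 0.0948.

0.0948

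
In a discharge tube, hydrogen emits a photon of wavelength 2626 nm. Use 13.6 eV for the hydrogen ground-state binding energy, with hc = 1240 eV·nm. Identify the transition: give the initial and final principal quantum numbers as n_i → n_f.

n_i = 6, n_f = 4

The photon energy is ΔE = hc/λ = 1240 / 2626 = 0.4722 eV.
With Z = 1, ΔE = 13.60 × (1/n_f² − 1/n_i²), so 1/n_f² − 1/n_i² = 0.03472.
Trying n_f = 4 gives 1/n_i² = 0.02778, i.e. n_i ≈ 6; this pair matches.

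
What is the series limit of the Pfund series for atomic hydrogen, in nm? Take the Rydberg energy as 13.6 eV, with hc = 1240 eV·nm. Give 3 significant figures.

2280 nm

The Pfund series has lower level n_f = 5; the series limit corresponds to n_i → ∞.
ΔE_max = 13.6 × 1 / 5² = 0.5440 eV.
λ_min = 1240 / 0.5440 = 2280 nm.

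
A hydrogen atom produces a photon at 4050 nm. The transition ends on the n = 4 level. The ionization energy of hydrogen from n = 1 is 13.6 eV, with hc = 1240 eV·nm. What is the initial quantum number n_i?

The photon energy is ΔE = hc/λ = 1240 / 4050 = 0.3062 eV.
With Z = 1, ΔE = 13.60 × (1/n_f² − 1/n_i²), so 1/n_f² − 1/n_i² = 0.02251.
With n_f = 4: 1/n_i² = 1/16 − 0.02251 = 0.03999, so n_i ≈ 5.00.

n_i = 5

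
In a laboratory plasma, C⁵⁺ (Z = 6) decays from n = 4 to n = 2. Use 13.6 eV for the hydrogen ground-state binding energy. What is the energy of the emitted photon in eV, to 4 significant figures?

91.80 eV

The Bohr energies scale as Z², so for Z = 6: E_n = −489.6/n² eV.
E_4 = −489.6/16 = −30.60 eV and E_2 = −489.6/4 = −122.4 eV.
The photon energy is |E_4 − E_2| = 91.80 eV.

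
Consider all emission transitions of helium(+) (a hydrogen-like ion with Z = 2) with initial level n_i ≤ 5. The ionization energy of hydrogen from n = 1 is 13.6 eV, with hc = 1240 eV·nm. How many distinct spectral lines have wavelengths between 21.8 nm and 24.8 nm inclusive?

2

Enumerate all n_i → n_f pairs with 1 ≤ n_f < n_i ≤ 5 and compute λ = 1240 / [13.6·4·(1/n_f² − 1/n_i²)].
Lines falling in [21.8, 24.8] nm: 5→1 (23.74 nm), 4→1 (24.31 nm).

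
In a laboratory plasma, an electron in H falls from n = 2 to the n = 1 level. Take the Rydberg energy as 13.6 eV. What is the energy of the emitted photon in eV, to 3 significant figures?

E_2 = −13.60/4 = −3.400 eV and E_1 = −13.60/1 = −13.60 eV.
The photon energy is |E_2 − E_1| = 10.2 eV.

10.2 eV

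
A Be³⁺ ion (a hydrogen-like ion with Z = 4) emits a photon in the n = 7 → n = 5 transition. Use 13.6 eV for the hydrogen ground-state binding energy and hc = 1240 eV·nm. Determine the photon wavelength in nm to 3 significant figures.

291 nm

For Z = 4 the level energies scale as Z², so the effective Rydberg energy is 13.6 × 16 = 217.6 eV.
ΔE = 217.6 × (1/5² − 1/7²) = 217.6 × 0.01959 = 4.263 eV.
λ = hc/ΔE = 1240 / 4.263 = 291 nm.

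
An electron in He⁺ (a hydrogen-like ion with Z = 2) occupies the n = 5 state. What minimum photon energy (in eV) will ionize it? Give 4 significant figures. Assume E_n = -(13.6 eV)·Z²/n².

E_n = −13.6 Z²/n² = −54.40/n² eV for Z = 2.
E_5 = −54.40/25 = −2.176 eV, so ionization (to E = 0) requires 2.176 eV.

2.176 eV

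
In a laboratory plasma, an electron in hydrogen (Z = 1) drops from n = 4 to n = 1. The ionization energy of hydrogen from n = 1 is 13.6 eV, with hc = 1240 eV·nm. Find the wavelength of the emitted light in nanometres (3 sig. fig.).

ΔE = 13.60 × (1/1² − 1/4²) = 13.60 × 0.9375 = 12.75 eV.
λ = hc/ΔE = 1240 / 12.75 = 97.3 nm.

97.3 nm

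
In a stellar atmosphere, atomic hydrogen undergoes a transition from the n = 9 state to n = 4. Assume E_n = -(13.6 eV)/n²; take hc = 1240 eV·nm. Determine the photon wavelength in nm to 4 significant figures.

1818 nm

ΔE = 13.60 × (1/4² − 1/9²) = 13.60 × 0.05015 = 0.6821 eV.
λ = hc/ΔE = 1240 / 0.6821 = 1818 nm.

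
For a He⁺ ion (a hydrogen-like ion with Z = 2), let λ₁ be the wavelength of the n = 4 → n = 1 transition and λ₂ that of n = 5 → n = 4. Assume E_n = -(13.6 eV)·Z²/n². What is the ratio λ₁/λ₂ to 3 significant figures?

0.0240

λ ∝ 1/ΔE ∝ 1/(1/n_f² − 1/n_i²), and the Z² and hc factors cancel in the ratio.
λ₁/λ₂ = (1/4² − 1/5²)/(1/1² − 1/4²) = 0.02250/0.9375 = 0.0240.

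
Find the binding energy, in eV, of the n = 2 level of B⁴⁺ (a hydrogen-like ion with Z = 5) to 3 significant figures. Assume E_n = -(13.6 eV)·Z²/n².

E_n = −13.6 Z²/n² = −340.0/n² eV for Z = 5.
E_2 = −340.0/4 = −85.0 eV, so ionization (to E = 0) requires 85.0 eV.

85.0 eV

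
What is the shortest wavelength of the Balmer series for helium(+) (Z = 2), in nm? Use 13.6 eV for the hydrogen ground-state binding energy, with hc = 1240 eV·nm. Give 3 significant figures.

The Balmer series has lower level n_f = 2; the series limit corresponds to n_i → ∞.
ΔE_max = 13.6 × 4 / 2² = 13.60 eV.
λ_min = 1240 / 13.60 = 91.2 nm.

91.2 nm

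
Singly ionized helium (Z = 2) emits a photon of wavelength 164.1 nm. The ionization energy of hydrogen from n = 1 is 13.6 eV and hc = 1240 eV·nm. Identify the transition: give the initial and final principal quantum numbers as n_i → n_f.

The photon energy is ΔE = hc/λ = 1240 / 164.1 = 7.556 eV.
With Z = 2, ΔE = 54.40 × (1/n_f² − 1/n_i²), so 1/n_f² − 1/n_i² = 0.1389.
Trying n_f = 2 gives 1/n_i² = 0.1111, i.e. n_i ≈ 3; this pair matches.

n_i = 3, n_f = 2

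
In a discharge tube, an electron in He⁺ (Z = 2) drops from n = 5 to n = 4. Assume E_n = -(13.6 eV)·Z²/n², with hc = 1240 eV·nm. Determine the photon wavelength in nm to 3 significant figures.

1010 nm

For Z = 2 the level energies scale as Z², so the effective Rydberg energy is 13.6 × 4 = 54.40 eV.
ΔE = 54.40 × (1/4² − 1/5²) = 54.40 × 0.02250 = 1.224 eV.
λ = hc/ΔE = 1240 / 1.224 = 1010 nm.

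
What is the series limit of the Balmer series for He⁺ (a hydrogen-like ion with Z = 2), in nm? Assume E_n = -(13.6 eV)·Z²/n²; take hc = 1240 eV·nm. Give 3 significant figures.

The Balmer series has lower level n_f = 2; the series limit corresponds to n_i → ∞.
ΔE_max = 13.6 × 4 / 2² = 13.60 eV.
λ_min = 1240 / 13.60 = 91.2 nm.

91.2 nm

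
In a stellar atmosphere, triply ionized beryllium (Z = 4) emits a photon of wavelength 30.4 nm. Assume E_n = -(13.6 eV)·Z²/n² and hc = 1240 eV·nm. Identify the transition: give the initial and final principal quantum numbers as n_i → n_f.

n_i = 4, n_f = 2

The photon energy is ΔE = hc/λ = 1240 / 30.4 = 40.79 eV.
With Z = 4, ΔE = 217.6 × (1/n_f² − 1/n_i²), so 1/n_f² − 1/n_i² = 0.1875.
Trying n_f = 2 gives 1/n_i² = 0.06255, i.e. n_i ≈ 4; this pair matches.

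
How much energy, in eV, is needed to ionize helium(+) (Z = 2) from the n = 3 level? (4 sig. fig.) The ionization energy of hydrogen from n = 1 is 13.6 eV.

6.044 eV

E_n = −13.6 Z²/n² = −54.40/n² eV for Z = 2.
E_3 = −54.40/9 = −6.044 eV, so ionization (to E = 0) requires 6.044 eV.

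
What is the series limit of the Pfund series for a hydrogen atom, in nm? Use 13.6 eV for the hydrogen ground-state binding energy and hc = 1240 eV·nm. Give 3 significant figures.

The Pfund series has lower level n_f = 5; the series limit corresponds to n_i → ∞.
ΔE_max = 13.6 × 1 / 5² = 0.5440 eV.
λ_min = 1240 / 0.5440 = 2280 nm.

2280 nm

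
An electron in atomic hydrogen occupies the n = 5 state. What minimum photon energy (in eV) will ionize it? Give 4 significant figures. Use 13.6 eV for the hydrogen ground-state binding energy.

E_5 = −13.60/25 = −0.5440 eV, so ionization (to E = 0) requires 0.5440 eV.

0.5440 eV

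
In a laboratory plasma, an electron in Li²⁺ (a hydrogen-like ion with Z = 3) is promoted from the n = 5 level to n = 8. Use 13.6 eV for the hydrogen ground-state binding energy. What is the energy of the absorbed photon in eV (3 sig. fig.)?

The Bohr energies scale as Z², so for Z = 3: E_n = −122.4/n² eV.
E_8 = −122.4/64 = −1.913 eV and E_5 = −122.4/25 = −4.896 eV.
The photon energy is |E_8 − E_5| = 2.98 eV.

2.98 eV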